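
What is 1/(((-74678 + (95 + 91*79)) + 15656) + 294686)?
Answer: 1/242948 ≈ 4.1161e-6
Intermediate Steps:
1/(((-74678 + (95 + 91*79)) + 15656) + 294686) = 1/(((-74678 + (95 + 7189)) + 15656) + 294686) = 1/(((-74678 + 7284) + 15656) + 294686) = 1/((-67394 + 15656) + 294686) = 1/(-51738 + 294686) = 1/242948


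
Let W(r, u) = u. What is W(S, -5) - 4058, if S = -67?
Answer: -4063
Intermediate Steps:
W(S, -5) - 4058 = -5 - 4058 = -4063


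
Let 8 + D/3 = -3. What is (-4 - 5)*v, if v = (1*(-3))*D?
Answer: -891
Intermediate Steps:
D = -33 (D = -24 + 3*(-3) = -24 - 9 = -33)
v = 99 (v = (1*(-3))*(-33) = -3*(-33) = 99)
(-4 - 5)*v = (-4 - 5)*99 = -9*99 = -891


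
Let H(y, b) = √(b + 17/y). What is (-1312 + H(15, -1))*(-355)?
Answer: 465760 - 71*√30/3 ≈ 4.6563e+5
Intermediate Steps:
(-1312 + H(15, -1))*(-355) = (-1312 + √(-1 + 17/15))*(-355) = (-1312 + √(2/15))*(-355) = (-1312 + √30/15)*(-355) = 465760 - 71*√30/3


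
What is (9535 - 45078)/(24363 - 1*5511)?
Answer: -35543/18852 ≈ -1.8854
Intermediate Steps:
(9535 - 45078)/(24363 - 1*5511) = -35543/(24363 - 5511) = -35543/18852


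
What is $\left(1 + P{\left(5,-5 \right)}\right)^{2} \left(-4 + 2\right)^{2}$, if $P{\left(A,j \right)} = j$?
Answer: $64$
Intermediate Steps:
$\left(1 + P{\left(5,-5 \right)}\right)^{2} \left(-4 + 2\right)^{2} = \left(1 - 5\right)^{2} \left(-4 + 2\right)^{2} = \left(-4\right)^{2} \left(-2\right)^{2} = 16 \cdot 4 = 64$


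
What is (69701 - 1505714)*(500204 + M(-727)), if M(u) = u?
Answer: -717255465201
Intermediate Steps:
(69701 - 1505714)*(500204 + M(-727)) = (69701 - 1505714)*(500204 - 727) = -1436013*499477 = -717255465201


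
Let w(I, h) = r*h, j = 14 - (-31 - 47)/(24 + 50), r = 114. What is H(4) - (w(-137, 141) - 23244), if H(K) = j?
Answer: 265847/37 ≈ 7185.1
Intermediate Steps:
j = 557/37 (j = 14 - (-78)/74 = 14 - 1*(-39/37) = 14 + 39/37 = 557/37 ≈ 15.054)
H(K) = 557/37
w(I, h) = 114*h
H(4) - (w(-137, 141) - 23244) = 557/37 - (114*141 - 23244) = 557/37 - (16074 - 23244) = 557/37 - 1*(-7170) = 557/37 + 7170 = 265847/37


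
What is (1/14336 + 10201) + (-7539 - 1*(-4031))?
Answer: 95950849/14336 ≈ 6693.0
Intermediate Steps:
(1/14336 + 10201) + (-7539 - 1*(-4031)) = (1/14336 + 10201) + (-7539 + 4031) = 146241537/14336 - 3508 = 95950849/14336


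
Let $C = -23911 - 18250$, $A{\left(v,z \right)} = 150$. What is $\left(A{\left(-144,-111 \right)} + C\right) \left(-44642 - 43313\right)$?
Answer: $3695077505$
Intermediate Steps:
$C = -42161$
$\left(A{\left(-144,-111 \right)} + C\right) \left(-44642 - 43313\right) = \left(150 - 42161\right) \left(-44642 - 43313\right) = \left(-42011\right) \left(-87955\right) = 3695077505$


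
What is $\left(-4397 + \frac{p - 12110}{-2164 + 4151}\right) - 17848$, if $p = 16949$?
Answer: $- \frac{44195976}{1987} \approx -22243.0$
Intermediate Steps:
$\left(-4397 + \frac{p - 12110}{-2164 + 4151}\right) - 17848 = \left(-4397 + \frac{16949 - 12110}{-2164 + 4151}\right) - 17848 = \left(-4397 + \frac{4839}{1987}\right) - 17848 = - \frac{8732000}{1987} - 17848 = - \frac{44195976}{1987}$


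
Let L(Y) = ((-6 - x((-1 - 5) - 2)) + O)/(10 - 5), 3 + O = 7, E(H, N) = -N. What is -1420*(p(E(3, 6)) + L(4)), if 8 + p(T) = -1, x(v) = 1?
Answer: 13632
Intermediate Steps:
p(T) = -9 (p(T) = -8 - 1 = -9)
O = 4 (O = -3 + 7 = 4)
L(Y) = -3/5 (L(Y) = ((-6 - 1*1) + 4)/(10 - 5) = ((-6 - 1) + 4)/5 = (-7 + 4)*(1/5) = -3*1/5 = -3/5)
-1420*(p(E(3, 6)) + L(4)) = -1420*(-9 - 3/5) = -1420*(-48/5) = 13632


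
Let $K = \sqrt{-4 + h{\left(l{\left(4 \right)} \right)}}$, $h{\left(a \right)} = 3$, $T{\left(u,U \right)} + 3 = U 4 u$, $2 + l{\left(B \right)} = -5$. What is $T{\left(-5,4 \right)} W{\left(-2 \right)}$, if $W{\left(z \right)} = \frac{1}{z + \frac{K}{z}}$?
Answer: $\frac{664}{17} - \frac{166 i}{17} \approx 39.059 - 9.7647 i$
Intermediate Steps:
$l{\left(B \right)} = -7$ ($l{\left(B \right)} = -2 - 5 = -7$)
$T{\left(u,U \right)} = -3 + 4 U u$ ($T{\left(u,U \right)} = -3 + U 4 u = -3 + 4 U u$)
$K = i$ ($K = \sqrt{-4 + 3} = \sqrt{-1} = i \approx 1.0 i$)
$W{\left(z \right)} = \frac{1}{z + \frac{i}{z}}$
$T{\left(-5,4 \right)} W{\left(-2 \right)} = \left(-3 + 4 \cdot 4 \left(-5\right)\right) \left(- \frac{2}{i + \left(-2\right)^{2}}\right) = \left(-3 - 80\right) \left(- \frac{2}{i + 4}\right) = - 83 \left(- \frac{2}{4 + i}\right) = - 83 \left(- 2 \frac{4 - i}{17}\right) = - 83 \left(- \frac{2 \left(4 - i\right)}{17}\right) = \frac{166 \left(4 - i\right)}{17}$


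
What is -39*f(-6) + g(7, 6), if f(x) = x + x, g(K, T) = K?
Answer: 475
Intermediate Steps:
f(x) = 2*x
-39*f(-6) + g(7, 6) = -78*(-6) + 7 = -39*(-12) + 7 = 468 + 7 = 475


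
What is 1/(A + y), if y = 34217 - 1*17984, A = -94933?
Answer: -1/78700 ≈ -1.2706e-5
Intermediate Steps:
y = 16233 (y = 34217 - 17984 = 16233)
1/(A + y) = 1/(-94933 + 16233) = 1/(-78700) = -1/78700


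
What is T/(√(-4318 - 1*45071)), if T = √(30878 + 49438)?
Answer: -2*I*√110186859/16463 ≈ -1.2752*I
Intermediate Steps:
T = 6*√2231 (T = √80316 = 6*√2231 ≈ 283.40)
T/(√(-4318 - 1*45071)) = (6*√2231)/(√(-4318 - 1*45071)) = (6*√2231)/(√(-4318 - 45071)) = (6*√2231)/(√(-49389)) = (6*√2231)/((I*√49389)) = (6*√2231)*(-I*√49389/49389) = -2*I*√110186859/16463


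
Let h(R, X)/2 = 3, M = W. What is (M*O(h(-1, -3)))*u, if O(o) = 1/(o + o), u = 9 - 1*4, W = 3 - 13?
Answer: -25/6 ≈ -4.1667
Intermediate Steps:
W = -10
u = 5 (u = 9 - 4 = 5)
M = -10
h(R, X) = 6 (h(R, X) = 2*3 = 6)
O(o) = 1/(2*o)
(M*O(h(-1, -3)))*u = -5/6*5 = -25/6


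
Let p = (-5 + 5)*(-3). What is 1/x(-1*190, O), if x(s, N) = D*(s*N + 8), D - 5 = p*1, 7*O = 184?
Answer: -7/174520 ≈ -4.0110e-5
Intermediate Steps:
O = 184/7 (O = (⅐)*184 = 184/7 ≈ 26.286)
p = 0 (p = 0*(-3) = 0)
D = 5 (D = 5 + 0*1 = 5 + 0 = 5)
x(s, N) = 40 + 5*N*s (x(s, N) = 5*(s*N + 8) = 5*(N*s + 8) = 5*(8 + N*s) = 40 + 5*N*s)
1/x(-1*190, O) = 1/(40 + 5*(184/7)*(-1*190)) = 1/(40 + 5*(184/7)*(-190)) = 1/(40 - 174800/7) = 1/(-174520/7) = -7/174520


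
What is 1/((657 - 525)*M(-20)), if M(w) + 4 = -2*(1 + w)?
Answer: 1/4488 ≈ 0.00022282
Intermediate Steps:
M(w) = -6 - 2*w (M(w) = -4 - 2*(1 + w) = -4 + (-2 - 2*w) = -6 - 2*w)
1/((657 - 525)*M(-20)) = 1/((657 - 525)*(-6 - 2*(-20))) = 1/(132*(-6 + 40)) = (1/132)/34 = (1/132)*(1/34) = 1/4488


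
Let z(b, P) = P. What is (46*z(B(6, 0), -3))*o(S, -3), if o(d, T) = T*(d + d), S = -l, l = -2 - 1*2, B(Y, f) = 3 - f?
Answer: 3312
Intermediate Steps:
l = -4 (l = -2 - 2 = -4)
S = 4 (S = -1*(-4) = 4)
o(d, T) = 2*T*d (o(d, T) = T*(2*d) = 2*T*d)
(46*z(B(6, 0), -3))*o(S, -3) = (46*(-3))*(2*(-3)*4) = -138*(-24) = 3312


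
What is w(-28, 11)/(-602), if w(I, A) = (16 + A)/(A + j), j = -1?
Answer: -27/6020 ≈ -0.0044850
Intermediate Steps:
w(I, A) = (16 + A)/(-1 + A) (w(I, A) = (16 + A)/(A - 1) = (16 + A)/(-1 + A))
w(-28, 11)/(-602) = ((16 + 11)/(-1 + 11))/(-602) = (27/10)*(-1/602) = -27/6020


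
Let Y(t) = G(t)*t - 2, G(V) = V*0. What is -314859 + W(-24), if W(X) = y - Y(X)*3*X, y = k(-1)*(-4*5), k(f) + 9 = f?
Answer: -314803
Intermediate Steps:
k(f) = -9 + f
G(V) = 0
Y(t) = -2 (Y(t) = 0*t - 2 = 0 - 2 = -2)
y = 200 (y = (-9 - 1)*(-4*5) = -10*(-20) = 200)
W(X) = 200 + 6*X (W(X) = 200 - (-2*3)*X = 200 - (-6)*X = 200 + 6*X)
-314859 + W(-24) = -314859 + (200 + 6*(-24)) = -314859 + (200 - 144) = -314859 + 56 = -314803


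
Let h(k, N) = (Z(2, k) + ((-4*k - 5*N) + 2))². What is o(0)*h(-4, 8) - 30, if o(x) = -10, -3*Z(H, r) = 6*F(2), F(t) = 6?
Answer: -11590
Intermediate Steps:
Z(H, r) = -12 (Z(H, r) = -2*6 = -⅓*36 = -12)
h(k, N) = (-10 - 5*N - 4*k)² (h(k, N) = (-12 + ((-4*k - 5*N) + 2))² = (-12 + ((-5*N - 4*k) + 2))² = (-12 + (2 - 5*N - 4*k))² = (-10 - 5*N - 4*k)²)
o(0)*h(-4, 8) - 30 = -10*(10 + 4*(-4) + 5*8)² - 30 = -10*(10 - 16 + 40)² - 30 = -10*34² - 30 = -10*1156 - 30 = -11560 - 30 = -11590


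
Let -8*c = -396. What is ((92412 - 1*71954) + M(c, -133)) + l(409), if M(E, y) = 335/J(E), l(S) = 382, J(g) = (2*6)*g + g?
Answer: 26821750/1287 ≈ 20841.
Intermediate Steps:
J(g) = 13*g (J(g) = 12*g + g = 13*g)
c = 99/2 (c = -⅛*(-396) = 99/2 ≈ 49.500)
M(E, y) = 335/(13*E) (M(E, y) = 335/((13*E)) = 335*(1/(13*E)) = 335/(13*E))
((92412 - 1*71954) + M(c, -133)) + l(409) = ((92412 - 1*71954) + 335/(13*(99/2))) + 382 = ((92412 - 71954) + (335/13)*(2/99)) + 382 = (20458 + 670/1287) + 382 = 26330116/1287 + 382 = 26821750/1287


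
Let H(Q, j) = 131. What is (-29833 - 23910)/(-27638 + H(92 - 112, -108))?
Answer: 53743/27507 ≈ 1.9538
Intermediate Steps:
(-29833 - 23910)/(-27638 + H(92 - 112, -108)) = (-29833 - 23910)/(-27638 + 131) = -53743/(-27507) = -53743*(-1/27507) = 53743/27507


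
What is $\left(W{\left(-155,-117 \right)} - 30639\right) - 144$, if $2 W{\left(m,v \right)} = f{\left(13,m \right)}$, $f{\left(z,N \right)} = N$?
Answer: $- \frac{61721}{2} \approx -30861.0$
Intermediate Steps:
$W{\left(m,v \right)} = \frac{m}{2}$
$\left(W{\left(-155,-117 \right)} - 30639\right) - 144 = \left(\frac{1}{2} \left(-155\right) - 30639\right) - 144 = \left(- \frac{155}{2} - 30639\right) - 144 = - \frac{61433}{2} - 144 = - \frac{61721}{2}$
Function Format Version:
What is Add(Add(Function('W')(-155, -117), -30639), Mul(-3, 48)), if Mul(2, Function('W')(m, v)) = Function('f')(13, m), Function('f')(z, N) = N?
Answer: Rational(-61721, 2) ≈ -30861.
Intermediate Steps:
Function('W')(m, v) = Mul(Rational(1, 2), m)
Add(Add(Function('W')(-155, -117), -30639), Mul(-3, 48)) = Add(Add(Mul(Rational(1, 2), -155), -30639), Mul(-3, 48)) = Add(Add(Rational(-155, 2), -30639), -144) = Add(Rational(-61433, 2), -144) = Rational(-61721, 2)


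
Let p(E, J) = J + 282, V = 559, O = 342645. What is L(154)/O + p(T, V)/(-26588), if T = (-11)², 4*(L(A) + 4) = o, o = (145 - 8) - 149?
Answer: -288350561/9110245260 ≈ -0.031651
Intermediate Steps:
o = -12 (o = 137 - 149 = -12)
L(A) = -7 (L(A) = -4 + (¼)*(-12) = -4 - 3 = -7)
T = 121
p(E, J) = 282 + J
L(154)/O + p(T, V)/(-26588) = -7/342645 + (282 + 559)/(-26588) = -7*1/342645 + 841*(-1/26588) = -7/342645 - 841/26588 = -288350561/9110245260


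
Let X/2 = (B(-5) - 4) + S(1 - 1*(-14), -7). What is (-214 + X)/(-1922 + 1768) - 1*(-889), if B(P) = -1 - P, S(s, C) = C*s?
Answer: 68665/77 ≈ 891.75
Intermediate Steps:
X = -210 (X = 2*(((-1 - 1*(-5)) - 4) - 7*(1 - 1*(-14))) = 2*(((-1 + 5) - 4) - 7*(1 + 14)) = 2*((4 - 4) - 7*15) = 2*(0 - 105) = 2*(-105) = -210)
(-214 + X)/(-1922 + 1768) - 1*(-889) = (-214 - 210)/(-1922 + 1768) - 1*(-889) = -424/(-154) + 889 = -424*(-1/154) + 889 = 212/77 + 889 = 68665/77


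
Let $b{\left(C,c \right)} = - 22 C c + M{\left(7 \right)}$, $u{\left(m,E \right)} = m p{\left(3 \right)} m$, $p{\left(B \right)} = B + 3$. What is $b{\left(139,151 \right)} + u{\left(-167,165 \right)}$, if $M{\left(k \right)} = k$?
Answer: $-294417$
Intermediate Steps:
$p{\left(B \right)} = 3 + B$
$u{\left(m,E \right)} = 6 m^{2}$ ($u{\left(m,E \right)} = m \left(3 + 3\right) m = m 6 m = 6 m m = 6 m^{2}$)
$b{\left(C,c \right)} = 7 - 22 C c$ ($b{\left(C,c \right)} = - 22 C c + 7 = 7 - 22 C c$)
$b{\left(139,151 \right)} + u{\left(-167,165 \right)} = \left(7 - 3058 \cdot 151\right) + 6 \left(-167\right)^{2} = \left(7 - 461758\right) + 6 \cdot 27889 = -461751 + 167334 = -294417$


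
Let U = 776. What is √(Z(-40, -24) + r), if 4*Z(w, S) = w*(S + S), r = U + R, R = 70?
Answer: √1326 ≈ 36.414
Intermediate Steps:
r = 846 (r = 776 + 70 = 846)
Z(w, S) = S*w/2 (Z(w, S) = (w*(S + S))/4 = (w*(2*S))/4 = (2*S*w)/4 = S*w/2)
√(Z(-40, -24) + r) = √((½)*(-24)*(-40) + 846) = √(480 + 846) = √1326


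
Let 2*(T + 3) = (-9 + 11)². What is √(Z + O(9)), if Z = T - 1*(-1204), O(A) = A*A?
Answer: 2*√321 ≈ 35.833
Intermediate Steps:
T = -1 (T = -3 + (-9 + 11)²/2 = -3 + (½)*2² = -3 + (½)*4 = -3 + 2 = -1)
O(A) = A²
Z = 1203 (Z = -1 - 1*(-1204) = -1 + 1204 = 1203)
√(Z + O(9)) = √(1203 + 9²) = √(1203 + 81) = √1284 = 2*√321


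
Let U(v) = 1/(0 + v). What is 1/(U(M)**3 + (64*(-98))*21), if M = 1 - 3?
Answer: -8/1053697 ≈ -7.5923e-6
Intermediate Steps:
M = -2
U(v) = 1/v
1/(U(M)**3 + (64*(-98))*21) = 1/((1/(-2))**3 + (64*(-98))*21) = 1/((-1/2)**3 - 6272*21) = 1/(-1/8 - 131712) = 1/(-1053697/8) = -8/1053697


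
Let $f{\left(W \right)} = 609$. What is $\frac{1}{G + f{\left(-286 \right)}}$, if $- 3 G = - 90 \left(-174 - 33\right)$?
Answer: $- \frac{1}{5601} \approx -0.00017854$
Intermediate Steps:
$G = -6210$ ($G = - \frac{\left(-90\right) \left(-174 - 33\right)}{3} = - \frac{\left(-90\right) \left(-207\right)}{3} = \left(- \frac{1}{3}\right) 18630 = -6210$)
$\frac{1}{G + f{\left(-286 \right)}} = \frac{1}{-6210 + 609} = \frac{1}{-5601} = - \frac{1}{5601}$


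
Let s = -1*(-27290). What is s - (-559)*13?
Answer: 34557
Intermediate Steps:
s = 27290
s - (-559)*13 = 27290 - (-559)*13 = 27290 - 1*(-7267) = 27290 + 7267 = 34557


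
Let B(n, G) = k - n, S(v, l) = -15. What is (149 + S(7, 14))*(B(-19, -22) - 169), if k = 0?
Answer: -20100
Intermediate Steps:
B(n, G) = -n (B(n, G) = 0 - n = -n)
(149 + S(7, 14))*(B(-19, -22) - 169) = (149 - 15)*(-1*(-19) - 169) = 134*(19 - 169) = 134*(-150) = -20100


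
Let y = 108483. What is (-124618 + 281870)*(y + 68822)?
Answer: 27881565860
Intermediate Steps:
(-124618 + 281870)*(y + 68822) = (-124618 + 281870)*(108483 + 68822) = 157252*177305 = 27881565860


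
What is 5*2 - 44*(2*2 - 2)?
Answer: -78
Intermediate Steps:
5*2 - 44*(2*2 - 2) = 10 - 44*(4 - 2) = 10 - 44*2 = 10 - 88 = -78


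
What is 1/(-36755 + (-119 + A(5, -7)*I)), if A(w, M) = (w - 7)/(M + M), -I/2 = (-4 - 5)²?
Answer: -7/258280 ≈ -2.7102e-5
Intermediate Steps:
I = -162 (I = -2*(-4 - 5)² = -2*(-9)² = -2*81 = -162)
A(w, M) = (-7 + w)/(2*M) (A(w, M) = (-7 + w)/((2*M)) = (-7 + w)*(1/(2*M)) = (-7 + w)/(2*M))
1/(-36755 + (-119 + A(5, -7)*I)) = 1/(-36755 + (-119 + ((½)*(-7 + 5)/(-7))*(-162))) = 1/(-36755 + (-119 + ((½)*(-⅐)*(-2))*(-162))) = 1/(-36755 + (-119 + (⅐)*(-162))) = 1/(-36755 + (-119 - 162/7)) = 1/(-36755 - 995/7) = 1/(-258280/7) = -7/258280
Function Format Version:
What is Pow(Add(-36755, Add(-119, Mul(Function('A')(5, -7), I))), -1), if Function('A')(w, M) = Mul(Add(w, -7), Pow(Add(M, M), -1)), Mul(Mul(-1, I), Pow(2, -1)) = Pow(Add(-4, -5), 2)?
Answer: Rational(-7, 258280) ≈ -2.7102e-5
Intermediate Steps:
I = -162 (I = Mul(-2, Pow(Add(-4, -5), 2)) = Mul(-2, Pow(-9, 2)) = Mul(-2, 81) = -162)
Function('A')(w, M) = Mul(Rational(1, 2), Pow(M, -1), Add(-7, w)) (Function('A')(w, M) = Mul(Add(-7, w), Pow(Mul(2, M), -1)) = Mul(Add(-7, w), Mul(Rational(1, 2), Pow(M, -1))) = Mul(Rational(1, 2), Pow(M, -1), Add(-7, w)))
Pow(Add(-36755, Add(-119, Mul(Function('A')(5, -7), I))), -1) = Pow(Add(-36755, Add(-119, Mul(Mul(Rational(1, 2), Pow(-7, -1), Add(-7, 5)), -162))), -1) = Pow(Add(-36755, Add(-119, Mul(Mul(Rational(1, 2), Rational(-1, 7), -2), -162))), -1) = Pow(Add(-36755, Add(-119, Mul(Rational(1, 7), -162))), -1) = Pow(Add(-36755, Add(-119, Rational(-162, 7))), -1) = Pow(Add(-36755, Rational(-995, 7)), -1) = Pow(Rational(-258280, 7), -1) = Rational(-7, 258280)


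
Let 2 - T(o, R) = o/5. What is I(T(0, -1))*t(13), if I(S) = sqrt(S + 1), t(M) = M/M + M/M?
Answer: 2*sqrt(3) ≈ 3.4641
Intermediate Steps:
T(o, R) = 2 - o/5
t(M) = 2 (t(M) = 1 + 1 = 2)
I(S) = sqrt(1 + S)
I(T(0, -1))*t(13) = sqrt(1 + (2 - 1/5*0))*2 = sqrt(1 + (2 + 0))*2 = sqrt(1 + 2)*2 = sqrt(3)*2 = 2*sqrt(3)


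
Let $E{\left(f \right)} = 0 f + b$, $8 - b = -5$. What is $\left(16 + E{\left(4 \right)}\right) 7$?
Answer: $203$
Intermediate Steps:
$b = 13$ ($b = 8 - -5 = 8 + 5 = 13$)
$E{\left(f \right)} = 13$ ($E{\left(f \right)} = 0 f + 13 = 0 + 13 = 13$)
$\left(16 + E{\left(4 \right)}\right) 7 = \left(16 + 13\right) 7 = 29 \cdot 7 = 203$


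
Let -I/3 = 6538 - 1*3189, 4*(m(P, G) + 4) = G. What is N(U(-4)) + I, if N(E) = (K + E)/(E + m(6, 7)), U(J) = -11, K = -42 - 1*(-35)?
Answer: -532419/53 ≈ -10046.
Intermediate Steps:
m(P, G) = -4 + G/4
K = -7 (K = -42 + 35 = -7)
N(E) = (-7 + E)/(-9/4 + E) (N(E) = (-7 + E)/(E + (-4 + (¼)*7)) = (-7 + E)/(E + (-4 + 7/4)) = (-7 + E)/(E - 9/4) = (-7 + E)/(-9/4 + E))
I = -10047 (I = -3*(6538 - 1*3189) = -3*(6538 - 3189) = -3*3349 = -10047)
N(U(-4)) + I = 4*(-7 - 11)/(-9 + 4*(-11)) - 10047 = 4*(-18)/(-9 - 44) - 10047 = 4*(-18)/(-53) - 10047 = 4*(-1/53)*(-18) - 10047 = 72/53 - 10047 = -532419/53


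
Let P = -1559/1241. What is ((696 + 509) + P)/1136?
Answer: 746923/704888 ≈ 1.0596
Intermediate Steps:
P = -1559/1241 (P = -1559*1/1241 = -1559/1241 ≈ -1.2562)
((696 + 509) + P)/1136 = ((696 + 509) - 1559/1241)/1136 = (1205 - 1559/1241)/1136 = (1/1136)*(1493846/1241) = 746923/704888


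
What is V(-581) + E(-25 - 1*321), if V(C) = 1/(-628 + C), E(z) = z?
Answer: -418315/1209 ≈ -346.00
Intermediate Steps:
V(-581) + E(-25 - 1*321) = 1/(-628 - 581) + (-25 - 1*321) = 1/(-1209) + (-25 - 321) = -1/1209 - 346 = -418315/1209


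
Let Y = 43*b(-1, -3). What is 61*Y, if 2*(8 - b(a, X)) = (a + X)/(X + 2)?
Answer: 15738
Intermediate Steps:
b(a, X) = 8 - (X + a)/(2*(2 + X)) (b(a, X) = 8 - (a + X)/(2*(X + 2)) = 8 - (X + a)/(2*(2 + X)))
Y = 258 (Y = 43*((32 - 1*(-1) + 15*(-3))/(2*(2 - 3))) = 43*((1/2)*(32 + 1 - 45)/(-1)) = 43*((1/2)*(-1)*(-12)) = 43*6 = 258)
61*Y = 61*258 = 15738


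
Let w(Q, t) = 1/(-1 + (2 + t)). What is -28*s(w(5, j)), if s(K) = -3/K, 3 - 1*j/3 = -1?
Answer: 1092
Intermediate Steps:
j = 12 (j = 9 - 3*(-1) = 9 + 3 = 12)
w(Q, t) = 1/(1 + t)
-28*s(w(5, j)) = -(-84)/(1/(1 + 12)) = -(-84)/(1/13) = -(-84)/1/13 = -(-84)*13 = -28*(-39) = 1092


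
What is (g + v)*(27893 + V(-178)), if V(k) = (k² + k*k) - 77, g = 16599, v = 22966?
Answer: 3607694960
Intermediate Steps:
V(k) = -77 + 2*k² (V(k) = (k² + k²) - 77 = 2*k² - 77 = -77 + 2*k²)
(g + v)*(27893 + V(-178)) = (16599 + 22966)*(27893 + (-77 + 2*(-178)²)) = 39565*(27893 + (-77 + 2*31684)) = 39565*(27893 + (-77 + 63368)) = 39565*(27893 + 63291) = 39565*91184 = 3607694960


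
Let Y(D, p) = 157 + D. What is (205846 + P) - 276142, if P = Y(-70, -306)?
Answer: -70209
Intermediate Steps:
P = 87 (P = 157 - 70 = 87)
(205846 + P) - 276142 = (205846 + 87) - 276142 = 205933 - 276142 = -70209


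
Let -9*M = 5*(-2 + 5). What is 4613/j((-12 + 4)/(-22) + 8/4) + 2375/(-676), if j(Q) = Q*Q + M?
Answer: 1128595219/961948 ≈ 1173.2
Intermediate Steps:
M = -5/3 (M = -5*(-2 + 5)/9 = -5*3/9 = -1/9*15 = -5/3 ≈ -1.6667)
j(Q) = -5/3 + Q**2 (j(Q) = Q*Q - 5/3 = Q**2 - 5/3 = -5/3 + Q**2)
4613/j((-12 + 4)/(-22) + 8/4) + 2375/(-676) = 4613/(-5/3 + ((-12 + 4)/(-22) + 8/4)**2) + 2375/(-676) = 4613/(-5/3 + (-8*(-1/22) + 8*(1/4))**2) + 2375*(-1/676) = 4613/(-5/3 + (4/11 + 2)**2) - 2375/676 = 4613/(-5/3 + (26/11)**2) - 2375/676 = 4613/(-5/3 + 676/121) - 2375/676 = 4613/(1423/363) - 2375/676 = 4613*(363/1423) - 2375/676 = 1674519/1423 - 2375/676 = 1128595219/961948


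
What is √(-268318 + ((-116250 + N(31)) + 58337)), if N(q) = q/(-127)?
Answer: 22*I*√10871454/127 ≈ 571.17*I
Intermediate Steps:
N(q) = -q/127 (N(q) = q*(-1/127) = -q/127)
√(-268318 + ((-116250 + N(31)) + 58337)) = √(-268318 + ((-116250 - 1/127*31) + 58337)) = √(-268318 + ((-116250 - 31/127) + 58337)) = √(-268318 + (-14763781/127 + 58337)) = √(-268318 - 7354982/127) = √(-41431368/127) = 22*I*√10871454/127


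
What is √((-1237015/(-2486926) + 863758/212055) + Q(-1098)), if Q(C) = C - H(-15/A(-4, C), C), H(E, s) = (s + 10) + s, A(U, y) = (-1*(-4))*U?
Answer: √1797983065618318495518810/40566545610 ≈ 33.054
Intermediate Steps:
A(U, y) = 4*U
H(E, s) = 10 + 2*s (H(E, s) = (10 + s) + s = 10 + 2*s)
Q(C) = -10 - C (Q(C) = C - (10 + 2*C) = C + (-10 - 2*C) = -10 - C)
√((-1237015/(-2486926) + 863758/212055) + Q(-1098)) = √((-1237015/(-2486926) + 863758/212055) + (-10 - 1*(-1098))) = √((-1237015*(-1/2486926) + 863758*(1/212055)) + (-10 + 1098)) = √((95155/191302 + 863758/212055) + 1088) = √(185416726441/40566545610 + 1088) = √(44321818350121/40566545610) = √1797983065618318495518810/40566545610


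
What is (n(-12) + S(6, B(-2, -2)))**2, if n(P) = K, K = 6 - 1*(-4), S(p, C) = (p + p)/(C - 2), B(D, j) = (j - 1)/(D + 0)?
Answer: 196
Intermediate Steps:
B(D, j) = (-1 + j)/D
S(p, C) = 2*p/(-2 + C) (S(p, C) = (2*p)/(-2 + C) = 2*p/(-2 + C))
K = 10 (K = 6 + 4 = 10)
n(P) = 10
(n(-12) + S(6, B(-2, -2)))**2 = (10 + 2*6/(-2 + (-1 - 2)/(-2)))**2 = (10 + 2*6/(-2 - 1/2*(-3)))**2 = (10 + 2*6/(-2 + 3/2))**2 = (10 + 2*6/(-1/2))**2 = (10 + 2*6*(-2))**2 = (10 - 24)**2 = (-14)**2 = 196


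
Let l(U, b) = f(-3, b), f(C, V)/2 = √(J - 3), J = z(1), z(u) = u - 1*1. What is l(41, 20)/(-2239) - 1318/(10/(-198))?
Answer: 130482/5 - 2*I*√3/2239 ≈ 26096.0 - 0.0015472*I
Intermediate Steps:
z(u) = -1 + u (z(u) = u - 1 = -1 + u)
J = 0 (J = -1 + 1 = 0)
f(C, V) = 2*I*√3 (f(C, V) = 2*√(0 - 3) = 2*√(-3) = 2*(I*√3) = 2*I*√3)
l(U, b) = 2*I*√3
l(41, 20)/(-2239) - 1318/(10/(-198)) = (2*I*√3)/(-2239) - 1318/(10/(-198)) = (2*I*√3)*(-1/2239) - 1318/(10*(-1/198)) = -2*I*√3/2239 - 1318/(-5/99) = -2*I*√3/2239 - 1318*(-99/5) = -2*I*√3/2239 + 130482/5 = 130482/5 - 2*I*√3/2239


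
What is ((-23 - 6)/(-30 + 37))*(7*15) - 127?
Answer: -562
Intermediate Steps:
((-23 - 6)/(-30 + 37))*(7*15) - 127 = -29/7*105 - 127 = -435 - 127 = -562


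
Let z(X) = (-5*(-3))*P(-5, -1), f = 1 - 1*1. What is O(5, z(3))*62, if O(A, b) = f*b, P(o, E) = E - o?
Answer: 0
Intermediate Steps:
f = 0 (f = 1 - 1 = 0)
z(X) = 60 (z(X) = (-5*(-3))*(-1 - 1*(-5)) = 15*(-1 + 5) = 15*4 = 60)
O(A, b) = 0 (O(A, b) = 0*b = 0)
O(5, z(3))*62 = 0*62 = 0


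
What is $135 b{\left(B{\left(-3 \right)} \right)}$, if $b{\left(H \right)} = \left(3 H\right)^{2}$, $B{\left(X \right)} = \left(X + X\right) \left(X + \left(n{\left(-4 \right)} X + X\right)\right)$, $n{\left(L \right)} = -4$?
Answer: $1574640$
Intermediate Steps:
$B{\left(X \right)} = - 4 X^{2}$ ($B{\left(X \right)} = \left(X + X\right) \left(X + \left(- 4 X + X\right)\right) = 2 X \left(X - 3 X\right) = 2 X \left(- 2 X\right) = - 4 X^{2}$)
$b{\left(H \right)} = 9 H^{2}$
$135 b{\left(B{\left(-3 \right)} \right)} = 135 \cdot 9 \left(- 4 \left(-3\right)^{2}\right)^{2} = 135 \cdot 9 \left(\left(-4\right) 9\right)^{2} = 135 \cdot 9 \left(-36\right)^{2} = 135 \cdot 9 \cdot 1296 = 135 \cdot 11664 = 1574640$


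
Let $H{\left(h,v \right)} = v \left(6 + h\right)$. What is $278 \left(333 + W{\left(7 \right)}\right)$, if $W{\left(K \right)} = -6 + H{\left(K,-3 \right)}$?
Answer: $80064$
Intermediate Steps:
$W{\left(K \right)} = -24 - 3 K$ ($W{\left(K \right)} = -6 - 3 \left(6 + K\right) = -6 - \left(18 + 3 K\right) = -24 - 3 K$)
$278 \left(333 + W{\left(7 \right)}\right) = 278 \left(333 - 45\right) = 278 \cdot 288 = 80064$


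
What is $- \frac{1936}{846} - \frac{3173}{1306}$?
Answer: $- \frac{2606387}{552438} \approx -4.718$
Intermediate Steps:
$- \frac{1936}{846} - \frac{3173}{1306} = \left(-1936\right) \frac{1}{846} - \frac{3173}{1306} = - \frac{968}{423} - \frac{3173}{1306} = - \frac{2606387}{552438}$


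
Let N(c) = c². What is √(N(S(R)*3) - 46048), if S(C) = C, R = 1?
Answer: I*√46039 ≈ 214.57*I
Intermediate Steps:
√(N(S(R)*3) - 46048) = √((1*3)² - 46048) = √(3² - 46048) = √(9 - 46048) = √(-46039) = I*√46039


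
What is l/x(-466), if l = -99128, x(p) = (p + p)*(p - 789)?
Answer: -24782/292415 ≈ -0.084749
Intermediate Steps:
x(p) = 2*p*(-789 + p) (x(p) = (2*p)*(-789 + p) = 2*p*(-789 + p))
l/x(-466) = -99128*(-1/(932*(-789 - 466))) = -99128/(2*(-466)*(-1255)) = -99128/1169660 = -99128*1/1169660 = -24782/292415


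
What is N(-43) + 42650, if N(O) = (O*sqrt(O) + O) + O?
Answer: 42564 - 43*I*sqrt(43) ≈ 42564.0 - 281.97*I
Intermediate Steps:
N(O) = O**(3/2) + 2*O (N(O) = (O**(3/2) + O) + O = (O + O**(3/2)) + O = O**(3/2) + 2*O)
N(-43) + 42650 = ((-43)**(3/2) + 2*(-43)) + 42650 = (-43*I*sqrt(43) - 86) + 42650 = (-86 - 43*I*sqrt(43)) + 42650 = 42564 - 43*I*sqrt(43)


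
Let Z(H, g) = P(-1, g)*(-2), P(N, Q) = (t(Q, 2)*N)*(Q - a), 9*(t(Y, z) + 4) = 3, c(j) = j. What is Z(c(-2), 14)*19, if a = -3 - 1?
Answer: -2508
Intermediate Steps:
t(Y, z) = -11/3 (t(Y, z) = -4 + (⅑)*3 = -4 + ⅓ = -11/3)
a = -4
P(N, Q) = -11*N*(4 + Q)/3 (P(N, Q) = (-11*N/3)*(Q - 1*(-4)) = (-11*N/3)*(Q + 4) = (-11*N/3)*(4 + Q) = -11*N*(4 + Q)/3)
Z(H, g) = -88/3 - 22*g/3 (Z(H, g) = -11/3*(-1)*(4 + g)*(-2) = (44/3 + 11*g/3)*(-2) = -88/3 - 22*g/3)
Z(c(-2), 14)*19 = (-88/3 - 22/3*14)*19 = (-88/3 - 308/3)*19 = -132*19 = -2508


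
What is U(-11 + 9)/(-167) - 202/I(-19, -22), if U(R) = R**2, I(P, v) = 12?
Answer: -16891/1002 ≈ -16.857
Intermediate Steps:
U(-11 + 9)/(-167) - 202/I(-19, -22) = (-11 + 9)**2/(-167) - 202/12 = (-2)**2*(-1/167) - 202*1/12 = 4*(-1/167) - 101/6 = -4/167 - 101/6 = -16891/1002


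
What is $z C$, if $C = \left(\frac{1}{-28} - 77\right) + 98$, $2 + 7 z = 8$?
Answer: $\frac{1761}{98} \approx 17.969$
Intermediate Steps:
$z = \frac{6}{7}$ ($z = - \frac{2}{7} + \frac{1}{7} \cdot 8 = - \frac{2}{7} + \frac{8}{7} = \frac{6}{7} \approx 0.85714$)
$C = \frac{587}{28}$ ($C = \left(- \frac{1}{28} - 77\right) + 98 = - \frac{2157}{28} + 98 = \frac{587}{28} \approx 20.964$)
$z C = \frac{6}{7} \cdot \frac{587}{28} = \frac{1761}{98}$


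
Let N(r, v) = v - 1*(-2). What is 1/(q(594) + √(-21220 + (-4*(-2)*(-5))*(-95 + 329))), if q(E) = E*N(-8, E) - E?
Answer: 3213/1135570868 - I*√7645/62456397740 ≈ 2.8294e-6 - 1.3999e-9*I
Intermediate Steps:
N(r, v) = 2 + v (N(r, v) = v + 2 = 2 + v)
q(E) = -E + E*(2 + E) (q(E) = E*(2 + E) - E = -E + E*(2 + E))
1/(q(594) + √(-21220 + (-4*(-2)*(-5))*(-95 + 329))) = 1/(594*(1 + 594) + √(-21220 + (-4*(-2)*(-5))*(-95 + 329))) = 1/(594*595 + √(-21220 + (8*(-5))*234)) = 1/(353430 + √(-21220 - 40*234)) = 1/(353430 + √(-21220 - 9360)) = 1/(353430 + √(-30580)) = 1/(353430 + 2*I*√7645)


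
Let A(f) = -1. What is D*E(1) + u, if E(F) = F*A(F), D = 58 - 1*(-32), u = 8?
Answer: -82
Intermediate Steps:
D = 90 (D = 58 + 32 = 90)
E(F) = -F (E(F) = F*(-1) = -F)
D*E(1) + u = 90*(-1*1) + 8 = 90*(-1) + 8 = -90 + 8 = -82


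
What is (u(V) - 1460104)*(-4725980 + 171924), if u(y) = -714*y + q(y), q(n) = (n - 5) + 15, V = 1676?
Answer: 12091392112592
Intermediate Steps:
q(n) = 10 + n (q(n) = (-5 + n) + 15 = 10 + n)
u(y) = 10 - 713*y (u(y) = -714*y + (10 + y) = 10 - 713*y)
(u(V) - 1460104)*(-4725980 + 171924) = ((10 - 713*1676) - 1460104)*(-4725980 + 171924) = ((10 - 1194988) - 1460104)*(-4554056) = (-1194978 - 1460104)*(-4554056) = -2655082*(-4554056) = 12091392112592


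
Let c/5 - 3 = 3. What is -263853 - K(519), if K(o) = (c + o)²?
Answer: -565254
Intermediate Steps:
c = 30 (c = 15 + 5*3 = 15 + 15 = 30)
K(o) = (30 + o)²
-263853 - K(519) = -263853 - (30 + 519)² = -263853 - 1*549² = -263853 - 1*301401 = -263853 - 301401 = -565254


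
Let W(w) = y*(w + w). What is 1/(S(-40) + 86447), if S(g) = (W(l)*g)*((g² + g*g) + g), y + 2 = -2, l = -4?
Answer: -1/3958353 ≈ -2.5263e-7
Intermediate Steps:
y = -4 (y = -2 - 2 = -4)
W(w) = -8*w (W(w) = -4*(w + w) = -8*w)
S(g) = 32*g*(g + 2*g²) (S(g) = ((-8*(-4))*g)*((g² + g*g) + g) = (32*g)*((g² + g²) + g) = (32*g)*(2*g² + g) = (32*g)*(g + 2*g²) = 32*g*(g + 2*g²))
1/(S(-40) + 86447) = 1/((-40)²*(32 + 64*(-40)) + 86447) = 1/(1600*(32 - 2560) + 86447) = 1/(1600*(-2528) + 86447) = 1/(-4044800 + 86447) = 1/(-3958353) = -1/3958353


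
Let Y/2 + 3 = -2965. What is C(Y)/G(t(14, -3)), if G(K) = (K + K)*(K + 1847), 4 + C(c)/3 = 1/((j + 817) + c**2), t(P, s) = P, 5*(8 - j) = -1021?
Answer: -704742499/3060226866536 ≈ -0.00023029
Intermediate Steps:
Y = -5936 (Y = -6 + 2*(-2965) = -6 - 5930 = -5936)
j = 1061/5 (j = 8 - 1/5*(-1021) = 8 + 1021/5 = 1061/5 ≈ 212.20)
C(c) = -12 + 3/(5146/5 + c**2) (C(c) = -12 + 3/((1061/5 + 817) + c**2) = -12 + 3/(5146/5 + c**2))
G(K) = 2*K*(1847 + K) (G(K) = (2*K)*(1847 + K) = 2*K*(1847 + K))
C(Y)/G(t(14, -3)) = (3*(-20579 - 20*(-5936)**2)/(5146 + 5*(-5936)**2))/((2*14*(1847 + 14))) = (3*(-20579 - 20*35236096)/(5146 + 5*35236096))/((2*14*1861)) = (3*(-20579 - 704721920)/(5146 + 176180480))/52108 = (3*(-704742499)/176185626)*(1/52108) = (3*(1/176185626)*(-704742499))*(1/52108) = -704742499/58728542*1/52108 = -704742499/3060226866536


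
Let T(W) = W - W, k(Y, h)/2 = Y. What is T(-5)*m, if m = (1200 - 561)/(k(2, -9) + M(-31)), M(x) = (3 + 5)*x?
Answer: 0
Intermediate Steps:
M(x) = 8*x
k(Y, h) = 2*Y
T(W) = 0
m = -639/244 (m = (1200 - 561)/(2*2 + 8*(-31)) = 639/(4 - 248) = 639/(-244) = 639*(-1/244) = -639/244 ≈ -2.6189)
T(-5)*m = 0*(-639/244) = 0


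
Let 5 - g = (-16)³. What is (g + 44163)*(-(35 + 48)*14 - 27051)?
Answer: -1361672232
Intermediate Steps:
g = 4101 (g = 5 - 1*(-16)³ = 5 - 1*(-4096) = 5 + 4096 = 4101)
(g + 44163)*(-(35 + 48)*14 - 27051) = (4101 + 44163)*(-(35 + 48)*14 - 27051) = 48264*(-83*14 - 27051) = 48264*(-1*1162 - 27051) = 48264*(-1162 - 27051) = 48264*(-28213) = -1361672232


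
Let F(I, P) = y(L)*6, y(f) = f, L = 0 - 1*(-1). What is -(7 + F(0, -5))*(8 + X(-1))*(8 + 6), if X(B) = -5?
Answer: -546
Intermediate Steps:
L = 1 (L = 0 + 1 = 1)
F(I, P) = 6 (F(I, P) = 1*6 = 6)
-(7 + F(0, -5))*(8 + X(-1))*(8 + 6) = -(7 + 6)*(8 - 5)*(8 + 6) = -13*3*14 = -39*14 = -1*546 = -546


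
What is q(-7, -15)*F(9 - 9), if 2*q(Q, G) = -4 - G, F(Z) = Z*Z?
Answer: 0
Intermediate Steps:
F(Z) = Z**2
q(Q, G) = -2 - G/2 (q(Q, G) = (-4 - G)/2 = -2 - G/2)
q(-7, -15)*F(9 - 9) = (-2 - 1/2*(-15))*(9 - 9)**2 = (-2 + 15/2)*0**2 = (11/2)*0 = 0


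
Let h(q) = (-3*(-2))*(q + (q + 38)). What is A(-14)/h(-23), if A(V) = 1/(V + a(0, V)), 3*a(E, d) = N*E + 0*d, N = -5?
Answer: 1/672 ≈ 0.0014881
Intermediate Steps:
a(E, d) = -5*E/3 (a(E, d) = (-5*E + 0*d)/3 = (-5*E + 0)/3 = (-5*E)/3 = -5*E/3)
h(q) = 228 + 12*q (h(q) = 6*(q + (38 + q)) = 6*(38 + 2*q) = 228 + 12*q)
A(V) = 1/V (A(V) = 1/(V - 5/3*0) = 1/(V + 0) = 1/V)
A(-14)/h(-23) = 1/((-14)*(228 + 12*(-23))) = -1/(14*(228 - 276)) = -1/14/(-48) = -1/14*(-1/48) = 1/672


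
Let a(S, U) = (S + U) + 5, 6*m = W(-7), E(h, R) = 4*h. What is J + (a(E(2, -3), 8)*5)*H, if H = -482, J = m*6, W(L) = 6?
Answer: -50604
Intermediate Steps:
m = 1 (m = (⅙)*6 = 1)
a(S, U) = 5 + S + U
J = 6 (J = 1*6 = 6)
J + (a(E(2, -3), 8)*5)*H = 6 + ((5 + 4*2 + 8)*5)*(-482) = 6 + ((5 + 8 + 8)*5)*(-482) = 6 + (21*5)*(-482) = 6 + 105*(-482) = 6 - 50610 = -50604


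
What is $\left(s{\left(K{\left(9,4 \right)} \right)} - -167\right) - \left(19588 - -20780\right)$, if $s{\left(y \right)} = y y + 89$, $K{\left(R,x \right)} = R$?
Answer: $-40031$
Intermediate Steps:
$s{\left(y \right)} = 89 + y^{2}$ ($s{\left(y \right)} = y^{2} + 89 = 89 + y^{2}$)
$\left(s{\left(K{\left(9,4 \right)} \right)} - -167\right) - \left(19588 - -20780\right) = \left(\left(89 + 9^{2}\right) - -167\right) - \left(19588 - -20780\right) = \left(\left(89 + 81\right) + 167\right) - \left(19588 + 20780\right) = \left(170 + 167\right) - 40368 = 337 - 40368 = -40031$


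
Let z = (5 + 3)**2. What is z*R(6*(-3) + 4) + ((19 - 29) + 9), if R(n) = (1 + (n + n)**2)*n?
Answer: -703361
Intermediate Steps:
z = 64 (z = 8**2 = 64)
R(n) = n*(1 + 4*n**2) (R(n) = (1 + (2*n)**2)*n = (1 + 4*n**2)*n = n*(1 + 4*n**2))
z*R(6*(-3) + 4) + ((19 - 29) + 9) = 64*((6*(-3) + 4) + 4*(6*(-3) + 4)**3) + ((19 - 29) + 9) = 64*((-18 + 4) + 4*(-18 + 4)**3) + (-10 + 9) = 64*(-14 + 4*(-14)**3) - 1 = 64*(-14 + 4*(-2744)) - 1 = 64*(-14 - 10976) - 1 = 64*(-10990) - 1 = -703360 - 1 = -703361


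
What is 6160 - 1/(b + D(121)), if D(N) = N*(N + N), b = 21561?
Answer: 313192879/50843 ≈ 6160.0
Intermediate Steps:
D(N) = 2*N² (D(N) = N*(2*N) = 2*N²)
6160 - 1/(b + D(121)) = 6160 - 1/(21561 + 2*121²) = 6160 - 1/(21561 + 2*14641) = 6160 - 1/(21561 + 29282) = 6160 - 1/50843 = 313192879/50843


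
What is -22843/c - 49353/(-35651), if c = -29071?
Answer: 45900344/21151229 ≈ 2.1701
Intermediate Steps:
-22843/c - 49353/(-35651) = -22843/(-29071) - 49353/(-35651) = -22843*(-1/29071) - 49353*(-1/35651) = 22843/29071 + 49353/35651 = 45900344/21151229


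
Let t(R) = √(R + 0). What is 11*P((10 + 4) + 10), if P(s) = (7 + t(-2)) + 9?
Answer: 176 + 11*I*√2 ≈ 176.0 + 15.556*I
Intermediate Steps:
t(R) = √R
P(s) = 16 + I*√2 (P(s) = (7 + √(-2)) + 9 = (7 + I*√2) + 9 = 16 + I*√2)
11*P((10 + 4) + 10) = 11*(16 + I*√2) = 176 + 11*I*√2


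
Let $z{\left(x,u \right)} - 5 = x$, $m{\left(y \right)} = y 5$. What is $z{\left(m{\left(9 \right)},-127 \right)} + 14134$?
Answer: $14184$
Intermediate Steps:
$m{\left(y \right)} = 5 y$
$z{\left(x,u \right)} = 5 + x$
$z{\left(m{\left(9 \right)},-127 \right)} + 14134 = \left(5 + 5 \cdot 9\right) + 14134 = \left(5 + 45\right) + 14134 = 50 + 14134 = 14184$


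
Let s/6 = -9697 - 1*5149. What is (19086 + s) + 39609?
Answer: -30381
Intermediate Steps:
s = -89076 (s = 6*(-9697 - 1*5149) = 6*(-9697 - 5149) = 6*(-14846) = -89076)
(19086 + s) + 39609 = (19086 - 89076) + 39609 = -69990 + 39609 = -30381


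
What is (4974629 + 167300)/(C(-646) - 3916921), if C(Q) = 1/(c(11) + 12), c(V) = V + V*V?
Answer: -740437776/564036623 ≈ -1.3127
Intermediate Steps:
c(V) = V + V**2
C(Q) = 1/144 (C(Q) = 1/(11*(1 + 11) + 12) = 1/(11*12 + 12) = 1/(132 + 12) = 1/144)
(4974629 + 167300)/(C(-646) - 3916921) = (4974629 + 167300)/(1/144 - 3916921) = 5141929/(-564036623/144) = 5141929*(-144/564036623) = -740437776/564036623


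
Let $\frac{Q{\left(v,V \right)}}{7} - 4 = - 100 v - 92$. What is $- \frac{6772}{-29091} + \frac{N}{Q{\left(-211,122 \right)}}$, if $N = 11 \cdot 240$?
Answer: $\frac{89404424}{356568387} \approx 0.25074$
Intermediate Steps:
$N = 2640$
$Q{\left(v,V \right)} = -616 - 700 v$ ($Q{\left(v,V \right)} = 28 + 7 \left(- 100 v - 92\right) = 28 + 7 \left(-92 - 100 v\right) = 28 - \left(644 + 700 v\right) = -616 - 700 v$)
$- \frac{6772}{-29091} + \frac{N}{Q{\left(-211,122 \right)}} = - \frac{6772}{-29091} + \frac{2640}{-616 - -147700} = \left(-6772\right) \left(- \frac{1}{29091}\right) + \frac{2640}{-616 + 147700} = \frac{6772}{29091} + \frac{2640}{147084} = \frac{6772}{29091} + 2640 \cdot \frac{1}{147084} = \frac{6772}{29091} + \frac{220}{12257} = \frac{89404424}{356568387}$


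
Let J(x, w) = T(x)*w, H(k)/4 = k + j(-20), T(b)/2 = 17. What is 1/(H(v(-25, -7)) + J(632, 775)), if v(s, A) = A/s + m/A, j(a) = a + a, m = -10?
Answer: 175/4584446 ≈ 3.8173e-5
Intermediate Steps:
j(a) = 2*a
T(b) = 34 (T(b) = 2*17 = 34)
v(s, A) = -10/A + A/s (v(s, A) = A/s - 10/A = -10/A + A/s)
H(k) = -160 + 4*k (H(k) = 4*(k + 2*(-20)) = 4*(k - 40) = 4*(-40 + k) = -160 + 4*k)
J(x, w) = 34*w
1/(H(v(-25, -7)) + J(632, 775)) = 1/((-160 + 4*(-10/(-7) - 7/(-25))) + 34*775) = 1/((-160 + 4*(-10*(-⅐) - 7*(-1/25))) + 26350) = 1/((-160 + 4*(10/7 + 7/25)) + 26350) = 1/((-160 + 4*(299/175)) + 26350) = 1/((-160 + 1196/175) + 26350) = 1/(-26804/175 + 26350) = 1/(4584446/175) = 175/4584446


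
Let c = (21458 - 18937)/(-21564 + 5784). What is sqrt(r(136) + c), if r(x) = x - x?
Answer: I*sqrt(9945345)/7890 ≈ 0.3997*I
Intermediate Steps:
r(x) = 0
c = -2521/15780 (c = 2521/(-15780) = 2521*(-1/15780) = -2521/15780 ≈ -0.15976)
sqrt(r(136) + c) = sqrt(0 - 2521/15780) = sqrt(-2521/15780) = I*sqrt(9945345)/7890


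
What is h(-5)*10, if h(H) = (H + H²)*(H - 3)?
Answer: -1600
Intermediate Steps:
h(H) = (-3 + H)*(H + H²) (h(H) = (H + H²)*(-3 + H) = (-3 + H)*(H + H²))
h(-5)*10 = -5*(-3 + (-5)² - 2*(-5))*10 = -5*(-3 + 25 + 10)*10 = -5*32*10 = -160*10 = -1600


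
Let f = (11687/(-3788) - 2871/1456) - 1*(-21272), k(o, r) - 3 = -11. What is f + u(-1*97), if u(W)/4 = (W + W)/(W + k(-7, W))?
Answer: 440005974361/20682480 ≈ 21274.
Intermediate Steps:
k(o, r) = -8 (k(o, r) = 3 - 11 = -8)
u(W) = 8*W/(-8 + W) (u(W) = 4*((W + W)/(W - 8)) = 4*((2*W)/(-8 + W)) = 4*(2*W/(-8 + W)) = 8*W/(-8 + W))
f = 29323541399/1378832 (f = (11687*(-1/3788) - 2871*1/1456) + 21272 = (-11687/3788 - 2871/1456) + 21272 = -6972905/1378832 + 21272 = 29323541399/1378832 ≈ 21267.)
f + u(-1*97) = 29323541399/1378832 + 8*(-1*97)/(-8 - 1*97) = 29323541399/1378832 + 8*(-97)/(-8 - 97) = 29323541399/1378832 + 8*(-97)/(-105) = 29323541399/1378832 + 8*(-97)*(-1/105) = 29323541399/1378832 + 776/105 = 440005974361/20682480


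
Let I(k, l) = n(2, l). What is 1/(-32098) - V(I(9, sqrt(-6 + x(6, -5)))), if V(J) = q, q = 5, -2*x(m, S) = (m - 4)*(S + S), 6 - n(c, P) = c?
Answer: -160491/32098 ≈ -5.0000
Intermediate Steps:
n(c, P) = 6 - c
x(m, S) = -S*(-4 + m) (x(m, S) = -(m - 4)*(S + S)/2 = -(-4 + m)*2*S/2 = -S*(-4 + m))
I(k, l) = 4 (I(k, l) = 6 - 1*2 = 6 - 2 = 4)
V(J) = 5
1/(-32098) - V(I(9, sqrt(-6 + x(6, -5)))) = 1/(-32098) - 1*5 = -1/32098 - 5 = -160491/32098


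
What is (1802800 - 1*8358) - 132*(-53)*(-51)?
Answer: 1437646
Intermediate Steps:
(1802800 - 1*8358) - 132*(-53)*(-51) = (1802800 - 8358) - (-6996)*(-51) = 1794442 - 1*356796 = 1794442 - 356796 = 1437646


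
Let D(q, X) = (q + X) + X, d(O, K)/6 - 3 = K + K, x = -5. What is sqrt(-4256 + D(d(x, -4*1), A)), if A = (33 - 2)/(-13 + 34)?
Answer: 2*I*sqrt(472206)/21 ≈ 65.445*I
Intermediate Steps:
d(O, K) = 18 + 12*K (d(O, K) = 18 + 6*(K + K) = 18 + 6*(2*K) = 18 + 12*K)
A = 31/21 ≈ 1.4762
D(q, X) = q + 2*X (D(q, X) = (X + q) + X = q + 2*X)
sqrt(-4256 + D(d(x, -4*1), A)) = sqrt(-4256 + ((18 + 12*(-4*1)) + 2*(31/21))) = sqrt(-4256 + ((18 + 12*(-4)) + 62/21)) = sqrt(-4256 + ((18 - 48) + 62/21)) = sqrt(-4256 + (-30 + 62/21)) = sqrt(-4256 - 568/21) = sqrt(-89944/21) = 2*I*sqrt(472206)/21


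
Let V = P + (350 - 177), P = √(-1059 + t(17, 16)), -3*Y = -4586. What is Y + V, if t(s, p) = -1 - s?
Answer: 5105/3 + I*√1077 ≈ 1701.7 + 32.818*I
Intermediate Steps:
Y = 4586/3 (Y = -⅓*(-4586) = 4586/3 ≈ 1528.7)
P = I*√1077 (P = √(-1059 + (-1 - 1*17)) = √(-1059 + (-1 - 17)) = √(-1059 - 18) = √(-1077) = I*√1077 ≈ 32.818*I)
V = 173 + I*√1077 (V = I*√1077 + (350 - 177) = I*√1077 + 173 = 173 + I*√1077 ≈ 173.0 + 32.818*I)
Y + V = 4586/3 + (173 + I*√1077) = 5105/3 + I*√1077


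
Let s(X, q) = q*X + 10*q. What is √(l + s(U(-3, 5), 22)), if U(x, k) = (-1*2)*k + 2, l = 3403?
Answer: 3*√383 ≈ 58.711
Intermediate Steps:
U(x, k) = 2 - 2*k (U(x, k) = -2*k + 2 = 2 - 2*k)
s(X, q) = 10*q + X*q (s(X, q) = X*q + 10*q = 10*q + X*q)
√(l + s(U(-3, 5), 22)) = √(3403 + 22*(10 + (2 - 2*5))) = √(3403 + 22*(10 + (2 - 10))) = √(3403 + 22*(10 - 8)) = √(3403 + 22*2) = √(3403 + 44) = √3447 = 3*√383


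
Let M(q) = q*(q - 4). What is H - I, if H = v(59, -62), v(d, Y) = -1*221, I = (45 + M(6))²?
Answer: -3470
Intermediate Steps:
M(q) = q*(-4 + q)
I = 3249 (I = (45 + 6*(-4 + 6))² = (45 + 6*2)² = (45 + 12)² = 57² = 3249)
v(d, Y) = -221
H = -221
H - I = -221 - 1*3249 = -221 - 3249 = -3470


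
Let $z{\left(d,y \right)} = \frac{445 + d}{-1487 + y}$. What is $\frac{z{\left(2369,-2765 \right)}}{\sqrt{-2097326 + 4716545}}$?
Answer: $- \frac{469 \sqrt{2619219}}{1856153198} \approx -0.00040893$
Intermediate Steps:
$z{\left(d,y \right)} = \frac{445 + d}{-1487 + y}$
$\frac{z{\left(2369,-2765 \right)}}{\sqrt{-2097326 + 4716545}} = \frac{\frac{1}{-1487 - 2765} \left(445 + 2369\right)}{\sqrt{-2097326 + 4716545}} = \frac{\frac{1}{-4252} \cdot 2814}{\sqrt{2619219}} = \left(- \frac{1}{4252}\right) 2814 \frac{\sqrt{2619219}}{2619219} = - \frac{1407 \frac{\sqrt{2619219}}{2619219}}{2126} = - \frac{469 \sqrt{2619219}}{1856153198}$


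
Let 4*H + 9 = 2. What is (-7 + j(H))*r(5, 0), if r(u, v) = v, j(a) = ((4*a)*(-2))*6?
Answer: 0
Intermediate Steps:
H = -7/4 (H = -9/4 + (¼)*2 = -9/4 + ½ = -7/4 ≈ -1.7500)
j(a) = -48*a (j(a) = -8*a*6 = -48*a)
(-7 + j(H))*r(5, 0) = (-7 - 48*(-7/4))*0 = (-7 + 84)*0 = 77*0 = 0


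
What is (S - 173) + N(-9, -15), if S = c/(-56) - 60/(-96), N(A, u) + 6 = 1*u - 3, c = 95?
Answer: -2773/14 ≈ -198.07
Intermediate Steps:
N(A, u) = -9 + u (N(A, u) = -6 + (1*u - 3) = -6 + (u - 3) = -6 + (-3 + u) = -9 + u)
S = -15/14 (S = 95/(-56) - 60/(-96) = 95*(-1/56) - 60*(-1/96) = -95/56 + 5/8 = -15/14 ≈ -1.0714)
(S - 173) + N(-9, -15) = (-15/14 - 173) + (-9 - 15) = -2437/14 - 24 = -2773/14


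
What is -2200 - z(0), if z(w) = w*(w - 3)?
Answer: -2200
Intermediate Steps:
z(w) = w*(-3 + w)
-2200 - z(0) = -2200 - 0*(-3 + 0) = -2200 - 0*(-3) = -2200 - 1*0 = -2200 + 0 = -2200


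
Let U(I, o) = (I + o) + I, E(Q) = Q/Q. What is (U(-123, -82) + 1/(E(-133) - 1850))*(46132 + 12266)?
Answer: -35416810254/1849 ≈ -1.9155e+7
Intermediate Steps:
E(Q) = 1
U(I, o) = o + 2*I
(U(-123, -82) + 1/(E(-133) - 1850))*(46132 + 12266) = ((-82 + 2*(-123)) + 1/(1 - 1850))*(46132 + 12266) = ((-82 - 246) + 1/(-1849))*58398 = (-328 - 1/1849)*58398 = -606473/1849*58398 = -35416810254/1849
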